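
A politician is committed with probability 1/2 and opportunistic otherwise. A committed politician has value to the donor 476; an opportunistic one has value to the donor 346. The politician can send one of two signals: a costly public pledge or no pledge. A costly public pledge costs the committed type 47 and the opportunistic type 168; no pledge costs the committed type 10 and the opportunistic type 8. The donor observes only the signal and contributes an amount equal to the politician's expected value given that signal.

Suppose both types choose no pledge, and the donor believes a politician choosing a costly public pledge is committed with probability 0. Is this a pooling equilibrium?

Yes

On the equilibrium path (no pledge) the donor holds the prior 1/2 and pays 1/2·476 + 1/2·346 = 411. Off-path (pledge) belief 0 gives 0·476 + 1·346 = 346.
Committed: no pledge gives 411 − 10 = 401; pledge gives 346 − 47 = 299. Stays. ✓
Opportunistic: no pledge gives 411 − 8 = 403; pledge gives 346 − 168 = 178. Stays. ✓
Beliefs are Bayes-consistent on-path and both types best-respond.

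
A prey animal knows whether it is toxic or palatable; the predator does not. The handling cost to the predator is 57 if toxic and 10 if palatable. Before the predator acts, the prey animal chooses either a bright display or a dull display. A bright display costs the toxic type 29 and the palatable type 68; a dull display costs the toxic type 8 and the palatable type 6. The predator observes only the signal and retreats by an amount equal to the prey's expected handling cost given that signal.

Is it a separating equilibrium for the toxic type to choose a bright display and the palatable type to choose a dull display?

Yes

If types separate, bright display earns payment 57 and dull display earns 10.
Toxic: bright display gives 57 − 29 = 28; dull display gives 10 − 8 = 2. No deviation. ✓
Palatable: dull display gives 10 − 6 = 4; bright display gives 57 − 68 = -11. No deviation. ✓
Both incentive constraints hold.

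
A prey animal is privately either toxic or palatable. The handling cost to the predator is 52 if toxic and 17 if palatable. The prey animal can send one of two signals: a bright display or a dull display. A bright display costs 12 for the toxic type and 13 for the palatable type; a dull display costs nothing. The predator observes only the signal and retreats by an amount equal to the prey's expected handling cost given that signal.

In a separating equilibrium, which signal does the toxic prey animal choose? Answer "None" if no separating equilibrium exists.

None

Try toxic → bright display, palatable → dull display:
  If types separate, bright display earns payment 52 and dull display earns 17.
  Toxic: bright display gives 52 − 12 = 40; dull display gives 17 − 0 = 17. No deviation. ✓
  Palatable: dull display gives 17 − 0 = 17; bright display gives 52 − 13 = 39. Would deviate. ✗
Try toxic → dull display, palatable → bright display:
  If types separate, dull display earns payment 52 and bright display earns 17.
  Toxic: dull display gives 52 − 0 = 52; bright display gives 17 − 12 = 5. No deviation. ✓
  Palatable: bright display gives 17 − 13 = 4; dull display gives 52 − 0 = 52. Would deviate. ✗
Neither assignment is incentive-compatible.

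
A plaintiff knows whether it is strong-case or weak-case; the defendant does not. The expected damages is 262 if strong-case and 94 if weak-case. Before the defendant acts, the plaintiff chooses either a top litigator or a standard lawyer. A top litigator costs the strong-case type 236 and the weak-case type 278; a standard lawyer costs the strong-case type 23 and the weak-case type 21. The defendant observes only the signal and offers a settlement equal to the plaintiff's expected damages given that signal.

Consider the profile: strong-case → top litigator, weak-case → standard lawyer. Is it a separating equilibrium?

Under separation the defendant infers type exactly: top litigator → strong-case (pays 262), standard lawyer → weak-case (pays 94).
Strong-case: top litigator gives 262 − 236 = 26; standard lawyer gives 94 − 23 = 71. Would deviate. ✗
Weak-case: standard lawyer gives 94 − 21 = 73; top litigator gives 262 − 278 = -16. No deviation. ✓

No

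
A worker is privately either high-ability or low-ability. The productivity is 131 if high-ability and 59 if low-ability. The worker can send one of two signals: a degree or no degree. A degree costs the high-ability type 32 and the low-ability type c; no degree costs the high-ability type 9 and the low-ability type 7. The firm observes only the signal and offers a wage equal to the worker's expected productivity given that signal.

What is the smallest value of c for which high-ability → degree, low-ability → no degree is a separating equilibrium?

Under separation: degree → high-ability (pays 131); no degree → low-ability (pays 59).
High-ability: 131 − 32 = 99 ≥ 59 − 9 = 50. Holds regardless of c. ✓
Low-ability: 59 − 7 ≥ 131 − c, so c ≥ 131 − 52 = 79.

79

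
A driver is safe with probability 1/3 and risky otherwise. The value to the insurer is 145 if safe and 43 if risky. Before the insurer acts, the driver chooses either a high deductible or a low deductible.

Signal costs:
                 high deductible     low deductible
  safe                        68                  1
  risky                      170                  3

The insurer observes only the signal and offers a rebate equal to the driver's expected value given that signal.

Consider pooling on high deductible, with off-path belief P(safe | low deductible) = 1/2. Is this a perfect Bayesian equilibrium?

No

At the pooled signal (high deductible) the insurer holds the prior 1/3 and pays 1/3·145 + 2/3·43 = 77. Off-path (low deductible) belief 1/2 gives 1/2·145 + 1/2·43 = 94.
Safe: high deductible gives 77 − 68 = 9; low deductible gives 94 − 1 = 93. Deviates. ✗
Risky: high deductible gives 77 − 170 = -93; low deductible gives 94 − 3 = 91. Deviates. ✗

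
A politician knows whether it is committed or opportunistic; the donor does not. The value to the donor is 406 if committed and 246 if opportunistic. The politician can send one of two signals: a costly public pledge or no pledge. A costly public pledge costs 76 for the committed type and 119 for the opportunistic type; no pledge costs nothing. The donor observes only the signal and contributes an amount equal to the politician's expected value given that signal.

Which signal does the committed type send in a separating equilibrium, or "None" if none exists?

None

Try committed → pledge, opportunistic → no pledge:
  If types separate, pledge earns payment 406 and no pledge earns 246.
  Committed: pledge gives 406 − 76 = 330; no pledge gives 246 − 0 = 246. No deviation. ✓
  Opportunistic: no pledge gives 246 − 0 = 246; pledge gives 406 − 119 = 287. Would deviate. ✗
Try committed → no pledge, opportunistic → pledge:
  If types separate, no pledge earns payment 406 and pledge earns 246.
  Committed: no pledge gives 406 − 0 = 406; pledge gives 246 − 76 = 170. No deviation. ✓
  Opportunistic: pledge gives 246 − 119 = 127; no pledge gives 406 − 0 = 406. Would deviate. ✗
Neither assignment is incentive-compatible.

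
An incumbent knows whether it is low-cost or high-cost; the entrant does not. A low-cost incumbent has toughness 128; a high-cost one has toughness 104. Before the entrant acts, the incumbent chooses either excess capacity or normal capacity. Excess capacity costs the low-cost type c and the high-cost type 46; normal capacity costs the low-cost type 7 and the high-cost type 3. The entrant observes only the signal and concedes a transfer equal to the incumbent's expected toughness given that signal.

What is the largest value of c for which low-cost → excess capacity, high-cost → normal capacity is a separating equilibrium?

31

Under separation: excess capacity → low-cost (pays 128); normal capacity → high-cost (pays 104).
High-cost: 104 − 3 = 101 ≥ 128 − 46 = 82. Holds regardless of c. ✓
Low-cost: 128 − c ≥ 104 − 7, so c ≤ 128 − 97 = 31.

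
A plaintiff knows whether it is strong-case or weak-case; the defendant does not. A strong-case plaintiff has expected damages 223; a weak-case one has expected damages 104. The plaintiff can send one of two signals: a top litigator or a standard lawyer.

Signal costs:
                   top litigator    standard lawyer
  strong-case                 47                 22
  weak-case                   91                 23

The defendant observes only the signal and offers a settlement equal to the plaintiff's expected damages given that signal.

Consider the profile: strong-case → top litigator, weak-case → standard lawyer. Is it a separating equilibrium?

If types separate, top litigator earns payment 223 and standard lawyer earns 104.
Strong-case: top litigator gives 223 − 47 = 176; standard lawyer gives 104 − 22 = 82. No deviation. ✓
Weak-case: standard lawyer gives 104 − 23 = 81; top litigator gives 223 − 91 = 132. Would deviate. ✗

No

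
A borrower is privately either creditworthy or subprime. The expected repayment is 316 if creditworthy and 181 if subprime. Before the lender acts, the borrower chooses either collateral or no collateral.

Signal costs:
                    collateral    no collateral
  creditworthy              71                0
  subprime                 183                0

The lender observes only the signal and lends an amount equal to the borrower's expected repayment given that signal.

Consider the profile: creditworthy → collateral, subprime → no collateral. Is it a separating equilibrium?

If types separate, collateral earns payment 316 and no collateral earns 181.
Creditworthy: collateral gives 316 − 71 = 245; no collateral gives 181 − 0 = 181. No deviation. ✓
Subprime: no collateral gives 181 − 0 = 181; collateral gives 316 − 183 = 133. No deviation. ✓
Neither type gains from mimicking the other.

Yes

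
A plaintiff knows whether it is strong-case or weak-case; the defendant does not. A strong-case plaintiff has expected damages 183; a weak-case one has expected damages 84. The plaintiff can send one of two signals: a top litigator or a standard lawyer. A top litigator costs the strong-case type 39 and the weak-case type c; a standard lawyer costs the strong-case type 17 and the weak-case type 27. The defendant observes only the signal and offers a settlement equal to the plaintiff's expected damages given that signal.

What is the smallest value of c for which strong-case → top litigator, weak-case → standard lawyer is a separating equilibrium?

Under separation: top litigator → strong-case (pays 183); standard lawyer → weak-case (pays 84).
Strong-case: 183 − 39 = 144 ≥ 84 − 17 = 67. Holds regardless of c. ✓
Weak-case: 84 − 27 ≥ 183 − c, so c ≥ 183 − 57 = 126.

126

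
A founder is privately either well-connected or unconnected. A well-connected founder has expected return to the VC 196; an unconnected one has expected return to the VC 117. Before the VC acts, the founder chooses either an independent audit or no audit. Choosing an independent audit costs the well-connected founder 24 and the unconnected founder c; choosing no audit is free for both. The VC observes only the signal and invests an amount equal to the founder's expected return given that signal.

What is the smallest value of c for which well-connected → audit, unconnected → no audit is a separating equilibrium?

79

Under separation: audit → well-connected (pays 196); no audit → unconnected (pays 117).
Well-connected: 196 − 24 = 172 ≥ 117 − 0 = 117. Holds regardless of c. ✓
Unconnected: 117 − 0 ≥ 196 − c, so c ≥ 196 − 117 = 79.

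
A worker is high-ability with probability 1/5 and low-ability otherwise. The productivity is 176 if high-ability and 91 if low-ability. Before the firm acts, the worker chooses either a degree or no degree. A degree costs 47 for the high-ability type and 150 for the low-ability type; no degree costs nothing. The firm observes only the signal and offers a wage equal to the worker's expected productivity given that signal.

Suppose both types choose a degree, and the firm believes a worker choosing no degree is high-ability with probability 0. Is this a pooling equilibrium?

No

On the equilibrium path (degree) the firm holds the prior 1/5 and pays 1/5·176 + 4/5·91 = 108. Off-path (no degree) belief 0 gives 0·176 + 1·91 = 91.
High-ability: degree gives 108 − 47 = 61; no degree gives 91 − 0 = 91. Deviates. ✗
Low-ability: degree gives 108 − 150 = -42; no degree gives 91 − 0 = 91. Deviates. ✗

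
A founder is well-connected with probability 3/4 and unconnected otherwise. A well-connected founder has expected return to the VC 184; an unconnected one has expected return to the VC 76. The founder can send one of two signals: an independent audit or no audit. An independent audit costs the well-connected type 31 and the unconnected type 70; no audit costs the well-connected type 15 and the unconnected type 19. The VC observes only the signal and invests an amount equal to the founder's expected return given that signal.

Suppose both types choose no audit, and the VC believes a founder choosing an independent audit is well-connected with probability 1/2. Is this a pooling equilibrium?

Yes

At the pooled signal (no audit) the VC holds the prior 3/4 and pays 3/4·184 + 1/4·76 = 157. Off-path (audit) belief 1/2 gives 1/2·184 + 1/2·76 = 130.
Well-connected: no audit gives 157 − 15 = 142; audit gives 130 − 31 = 99. Stays. ✓
Unconnected: no audit gives 157 − 19 = 138; audit gives 130 − 70 = 60. Stays. ✓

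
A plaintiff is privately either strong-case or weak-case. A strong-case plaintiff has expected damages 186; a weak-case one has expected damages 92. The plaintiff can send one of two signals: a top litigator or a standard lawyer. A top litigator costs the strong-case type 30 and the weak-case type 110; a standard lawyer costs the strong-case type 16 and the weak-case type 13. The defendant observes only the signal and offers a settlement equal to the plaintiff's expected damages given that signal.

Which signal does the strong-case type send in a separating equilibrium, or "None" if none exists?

top litigator

Try strong-case → top litigator, weak-case → standard lawyer:
  If types separate, top litigator earns payment 186 and standard lawyer earns 92.
  Strong-case: top litigator gives 186 − 30 = 156; standard lawyer gives 92 − 16 = 76. No deviation. ✓
  Weak-case: standard lawyer gives 92 − 13 = 79; top litigator gives 186 − 110 = 76. No deviation. ✓
Both hold — the strong-case type sends top litigator.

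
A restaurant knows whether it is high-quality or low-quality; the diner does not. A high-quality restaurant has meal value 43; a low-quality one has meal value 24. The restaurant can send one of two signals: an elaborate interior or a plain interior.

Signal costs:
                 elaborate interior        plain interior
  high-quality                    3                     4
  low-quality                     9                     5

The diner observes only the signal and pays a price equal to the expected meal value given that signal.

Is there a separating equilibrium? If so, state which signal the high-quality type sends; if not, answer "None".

None

Try high-quality → elaborate interior, low-quality → plain interior:
  If types separate, elaborate interior earns payment 43 and plain interior earns 24.
  High-quality: elaborate interior gives 43 − 3 = 40; plain interior gives 24 − 4 = 20. No deviation. ✓
  Low-quality: plain interior gives 24 − 5 = 19; elaborate interior gives 43 − 9 = 34. Would deviate. ✗
Try high-quality → plain interior, low-quality → elaborate interior:
  If types separate, plain interior earns payment 43 and elaborate interior earns 24.
  High-quality: plain interior gives 43 − 4 = 39; elaborate interior gives 24 − 3 = 21. No deviation. ✓
  Low-quality: elaborate interior gives 24 − 9 = 15; plain interior gives 43 − 5 = 38. Would deviate. ✗
Neither assignment is incentive-compatible.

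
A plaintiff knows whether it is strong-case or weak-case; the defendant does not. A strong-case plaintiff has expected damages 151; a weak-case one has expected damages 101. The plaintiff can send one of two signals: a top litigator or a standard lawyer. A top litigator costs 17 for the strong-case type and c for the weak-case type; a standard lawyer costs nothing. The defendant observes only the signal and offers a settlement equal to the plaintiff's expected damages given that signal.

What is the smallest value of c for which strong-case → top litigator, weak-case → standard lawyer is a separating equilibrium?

50

Under separation: top litigator → strong-case (pays 151); standard lawyer → weak-case (pays 101).
Strong-case: 151 − 17 = 134 ≥ 101 − 0 = 101. Holds regardless of c. ✓
Weak-case: 101 − 0 ≥ 151 − c, so c ≥ 151 − 101 = 50.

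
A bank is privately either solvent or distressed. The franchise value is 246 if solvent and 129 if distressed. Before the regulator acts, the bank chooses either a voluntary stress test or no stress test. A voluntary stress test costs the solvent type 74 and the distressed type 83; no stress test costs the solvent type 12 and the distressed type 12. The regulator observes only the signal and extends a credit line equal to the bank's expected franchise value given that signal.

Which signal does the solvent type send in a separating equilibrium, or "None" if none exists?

None

Try solvent → stress test, distressed → no stress test:
  If types separate, stress test earns payment 246 and no stress test earns 129.
  Solvent: stress test gives 246 − 74 = 172; no stress test gives 129 − 12 = 117. No deviation. ✓
  Distressed: no stress test gives 129 − 12 = 117; stress test gives 246 − 83 = 163. Would deviate. ✗
Try solvent → no stress test, distressed → stress test:
  If types separate, no stress test earns payment 246 and stress test earns 129.
  Solvent: no stress test gives 246 − 12 = 234; stress test gives 129 − 74 = 55. No deviation. ✓
  Distressed: stress test gives 129 − 83 = 46; no stress test gives 246 − 12 = 234. Would deviate. ✗
Neither assignment is incentive-compatible.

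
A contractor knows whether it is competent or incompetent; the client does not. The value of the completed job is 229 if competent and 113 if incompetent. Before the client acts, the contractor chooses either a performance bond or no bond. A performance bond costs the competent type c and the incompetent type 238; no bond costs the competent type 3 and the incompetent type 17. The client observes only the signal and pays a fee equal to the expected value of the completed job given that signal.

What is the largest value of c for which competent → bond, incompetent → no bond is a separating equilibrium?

119

Under separation: bond → competent (pays 229); no bond → incompetent (pays 113).
Incompetent: 113 − 17 = 96 ≥ 229 − 238 = -9. Holds regardless of c. ✓
Competent: 229 − c ≥ 113 − 3, so c ≤ 229 − 110 = 119.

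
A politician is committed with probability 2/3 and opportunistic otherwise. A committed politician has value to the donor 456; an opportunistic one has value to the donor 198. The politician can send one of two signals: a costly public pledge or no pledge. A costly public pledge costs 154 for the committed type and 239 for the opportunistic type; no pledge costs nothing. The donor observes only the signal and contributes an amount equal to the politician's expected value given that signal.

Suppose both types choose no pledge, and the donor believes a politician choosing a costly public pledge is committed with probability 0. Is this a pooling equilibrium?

Yes

On the equilibrium path (no pledge) the donor holds the prior 2/3 and pays 2/3·456 + 1/3·198 = 370. Off-path (pledge) belief 0 gives 0·456 + 1·198 = 198.
Committed: no pledge gives 370 − 0 = 370; pledge gives 198 − 154 = 44. Stays. ✓
Opportunistic: no pledge gives 370 − 0 = 370; pledge gives 198 − 239 = -41. Stays. ✓
Beliefs are Bayes-consistent on-path and both types best-respond.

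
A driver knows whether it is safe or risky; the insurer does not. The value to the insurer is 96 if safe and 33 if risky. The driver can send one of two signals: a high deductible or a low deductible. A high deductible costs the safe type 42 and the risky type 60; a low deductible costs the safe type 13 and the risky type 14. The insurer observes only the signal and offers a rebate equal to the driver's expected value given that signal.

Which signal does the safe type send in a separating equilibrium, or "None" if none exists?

Try safe → high deductible, risky → low deductible:
  Under separation the insurer infers type exactly: high deductible → safe (pays 96), low deductible → risky (pays 33).
  Safe: high deductible gives 96 − 42 = 54; low deductible gives 33 − 13 = 20. No deviation. ✓
  Risky: low deductible gives 33 − 14 = 19; high deductible gives 96 − 60 = 36. Would deviate. ✗
Try safe → low deductible, risky → high deductible:
  Under separation the insurer infers type exactly: low deductible → safe (pays 96), high deductible → risky (pays 33).
  Safe: low deductible gives 96 − 13 = 83; high deductible gives 33 − 42 = -9. No deviation. ✓
  Risky: high deductible gives 33 − 60 = -27; low deductible gives 96 − 14 = 82. Would deviate. ✗
Neither assignment is incentive-compatible.

None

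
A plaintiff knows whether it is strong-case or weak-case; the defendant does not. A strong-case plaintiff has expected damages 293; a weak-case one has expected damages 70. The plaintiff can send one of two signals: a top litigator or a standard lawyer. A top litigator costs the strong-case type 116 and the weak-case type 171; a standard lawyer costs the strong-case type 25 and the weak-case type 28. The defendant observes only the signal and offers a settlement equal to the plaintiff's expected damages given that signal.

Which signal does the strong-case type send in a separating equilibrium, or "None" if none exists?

None

Try strong-case → top litigator, weak-case → standard lawyer:
  If types separate, top litigator earns payment 293 and standard lawyer earns 70.
  Strong-case: top litigator gives 293 − 116 = 177; standard lawyer gives 70 − 25 = 45. No deviation. ✓
  Weak-case: standard lawyer gives 70 − 28 = 42; top litigator gives 293 − 171 = 122. Would deviate. ✗
Try strong-case → standard lawyer, weak-case → top litigator:
  If types separate, standard lawyer earns payment 293 and top litigator earns 70.
  Strong-case: standard lawyer gives 293 − 25 = 268; top litigator gives 70 − 116 = -46. No deviation. ✓
  Weak-case: top litigator gives 70 − 171 = -101; standard lawyer gives 293 − 28 = 265. Would deviate. ✗
Neither assignment is incentive-compatible.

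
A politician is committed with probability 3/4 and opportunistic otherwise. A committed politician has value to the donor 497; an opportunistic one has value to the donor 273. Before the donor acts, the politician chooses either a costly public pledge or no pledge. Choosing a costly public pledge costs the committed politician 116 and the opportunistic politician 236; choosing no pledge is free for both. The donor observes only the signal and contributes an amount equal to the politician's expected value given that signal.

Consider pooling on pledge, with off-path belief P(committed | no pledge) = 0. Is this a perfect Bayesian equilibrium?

No

At the pooled signal (pledge) the donor holds the prior 3/4 and pays 3/4·497 + 1/4·273 = 441. Off-path (no pledge) belief 0 gives 0·497 + 1·273 = 273.
Committed: pledge gives 441 − 116 = 325; no pledge gives 273 − 0 = 273. Stays. ✓
Opportunistic: pledge gives 441 − 236 = 205; no pledge gives 273 − 0 = 273. Deviates. ✗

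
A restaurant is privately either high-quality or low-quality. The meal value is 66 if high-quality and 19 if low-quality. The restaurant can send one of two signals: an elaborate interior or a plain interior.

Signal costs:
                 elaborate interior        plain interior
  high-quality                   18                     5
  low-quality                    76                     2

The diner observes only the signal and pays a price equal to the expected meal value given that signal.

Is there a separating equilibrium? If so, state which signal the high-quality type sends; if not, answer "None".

Try high-quality → elaborate interior, low-quality → plain interior:
  If types separate, elaborate interior earns payment 66 and plain interior earns 19.
  High-quality: elaborate interior gives 66 − 18 = 48; plain interior gives 19 − 5 = 14. No deviation. ✓
  Low-quality: plain interior gives 19 − 2 = 17; elaborate interior gives 66 − 76 = -10. No deviation. ✓
Both hold — the high-quality type sends elaborate interior.

elaborate interior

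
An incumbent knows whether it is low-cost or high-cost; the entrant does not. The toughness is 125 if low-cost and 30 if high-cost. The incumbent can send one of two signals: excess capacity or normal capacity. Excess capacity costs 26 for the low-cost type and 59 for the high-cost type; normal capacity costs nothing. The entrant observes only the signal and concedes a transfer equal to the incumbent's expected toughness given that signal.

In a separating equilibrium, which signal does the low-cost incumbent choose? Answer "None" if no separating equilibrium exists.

None

Try low-cost → excess capacity, high-cost → normal capacity:
  If types separate, excess capacity earns payment 125 and normal capacity earns 30.
  Low-cost: excess capacity gives 125 − 26 = 99; normal capacity gives 30 − 0 = 30. No deviation. ✓
  High-cost: normal capacity gives 30 − 0 = 30; excess capacity gives 125 − 59 = 66. Would deviate. ✗
Try low-cost → normal capacity, high-cost → excess capacity:
  If types separate, normal capacity earns payment 125 and excess capacity earns 30.
  Low-cost: normal capacity gives 125 − 0 = 125; excess capacity gives 30 − 26 = 4. No deviation. ✓
  High-cost: excess capacity gives 30 − 59 = -29; normal capacity gives 125 − 0 = 125. Would deviate. ✗
Neither assignment is incentive-compatible.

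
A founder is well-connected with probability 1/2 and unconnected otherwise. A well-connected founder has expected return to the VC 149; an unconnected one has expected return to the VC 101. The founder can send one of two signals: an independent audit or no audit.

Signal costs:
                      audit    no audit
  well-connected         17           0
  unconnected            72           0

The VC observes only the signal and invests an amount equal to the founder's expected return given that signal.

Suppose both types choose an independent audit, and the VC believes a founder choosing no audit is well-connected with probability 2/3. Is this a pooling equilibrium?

No

At the pooled signal (audit) the VC holds the prior 1/2 and pays 1/2·149 + 1/2·101 = 125. Off-path (no audit) belief 2/3 gives 2/3·149 + 1/3·101 = 133.
Well-connected: audit gives 125 − 17 = 108; no audit gives 133 − 0 = 133. Deviates. ✗
Unconnected: audit gives 125 − 72 = 53; no audit gives 133 − 0 = 133. Deviates. ✗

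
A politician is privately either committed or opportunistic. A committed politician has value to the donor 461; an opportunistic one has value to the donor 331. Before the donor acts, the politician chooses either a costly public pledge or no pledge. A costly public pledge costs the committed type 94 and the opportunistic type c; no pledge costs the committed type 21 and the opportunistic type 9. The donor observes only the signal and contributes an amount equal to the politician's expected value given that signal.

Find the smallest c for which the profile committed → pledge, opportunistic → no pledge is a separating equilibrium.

Under separation: pledge → committed (pays 461); no pledge → opportunistic (pays 331).
Committed: 461 − 94 = 367 ≥ 331 − 21 = 310. Holds regardless of c. ✓
Opportunistic: 331 − 9 ≥ 461 − c, so c ≥ 461 − 322 = 139.

139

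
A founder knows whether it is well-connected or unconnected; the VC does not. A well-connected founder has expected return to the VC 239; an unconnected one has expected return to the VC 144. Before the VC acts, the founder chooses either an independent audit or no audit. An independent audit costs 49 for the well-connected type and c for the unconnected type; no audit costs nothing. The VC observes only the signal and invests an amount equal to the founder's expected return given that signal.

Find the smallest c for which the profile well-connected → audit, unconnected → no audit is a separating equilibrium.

95

Under separation: audit → well-connected (pays 239); no audit → unconnected (pays 144).
Well-connected: 239 − 49 = 190 ≥ 144 − 0 = 144. Holds regardless of c. ✓
Unconnected: 144 − 0 ≥ 239 − c, so c ≥ 239 − 144 = 95.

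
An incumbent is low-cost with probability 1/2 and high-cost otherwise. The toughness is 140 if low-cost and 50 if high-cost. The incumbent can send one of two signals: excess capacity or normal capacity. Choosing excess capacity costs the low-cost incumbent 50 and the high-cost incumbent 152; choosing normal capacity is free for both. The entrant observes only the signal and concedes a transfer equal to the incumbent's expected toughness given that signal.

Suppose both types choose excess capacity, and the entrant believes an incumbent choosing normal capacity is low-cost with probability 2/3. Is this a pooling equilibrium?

No

At the pooled signal (excess capacity) the entrant holds the prior 1/2 and pays 1/2·140 + 1/2·50 = 95. Off-path (normal capacity) belief 2/3 gives 2/3·140 + 1/3·50 = 110.
Low-cost: excess capacity gives 95 − 50 = 45; normal capacity gives 110 − 0 = 110. Deviates. ✗
High-cost: excess capacity gives 95 − 152 = -57; normal capacity gives 110 − 0 = 110. Deviates. ✗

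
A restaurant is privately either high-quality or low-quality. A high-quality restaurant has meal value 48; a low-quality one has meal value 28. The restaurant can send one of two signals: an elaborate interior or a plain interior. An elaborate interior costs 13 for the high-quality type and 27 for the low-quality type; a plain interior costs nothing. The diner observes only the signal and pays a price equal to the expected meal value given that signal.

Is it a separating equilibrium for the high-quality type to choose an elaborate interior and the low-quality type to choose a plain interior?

Yes

If types separate, elaborate interior earns payment 48 and plain interior earns 28.
High-quality: elaborate interior gives 48 − 13 = 35; plain interior gives 28 − 0 = 28. No deviation. ✓
Low-quality: plain interior gives 28 − 0 = 28; elaborate interior gives 48 − 27 = 21. No deviation. ✓
Both incentive constraints hold.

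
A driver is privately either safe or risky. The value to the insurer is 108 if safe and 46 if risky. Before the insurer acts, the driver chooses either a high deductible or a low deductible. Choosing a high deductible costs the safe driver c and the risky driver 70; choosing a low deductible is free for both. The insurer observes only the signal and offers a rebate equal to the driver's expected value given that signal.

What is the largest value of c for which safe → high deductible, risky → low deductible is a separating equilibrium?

62

Under separation: high deductible → safe (pays 108); low deductible → risky (pays 46).
Risky: 46 − 0 = 46 ≥ 108 − 70 = 38. Holds regardless of c. ✓
Safe: 108 − c ≥ 46 − 0, so c ≤ 108 − 46 = 62.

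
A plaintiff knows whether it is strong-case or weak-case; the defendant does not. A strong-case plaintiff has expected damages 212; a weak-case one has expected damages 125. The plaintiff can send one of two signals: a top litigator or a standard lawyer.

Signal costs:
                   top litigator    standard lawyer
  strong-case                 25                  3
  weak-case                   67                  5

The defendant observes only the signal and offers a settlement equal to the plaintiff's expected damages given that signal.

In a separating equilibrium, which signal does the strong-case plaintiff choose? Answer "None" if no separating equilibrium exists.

None

Try strong-case → top litigator, weak-case → standard lawyer:
  If types separate, top litigator earns payment 212 and standard lawyer earns 125.
  Strong-case: top litigator gives 212 − 25 = 187; standard lawyer gives 125 − 3 = 122. No deviation. ✓
  Weak-case: standard lawyer gives 125 − 5 = 120; top litigator gives 212 − 67 = 145. Would deviate. ✗
Try strong-case → standard lawyer, weak-case → top litigator:
  If types separate, standard lawyer earns payment 212 and top litigator earns 125.
  Strong-case: standard lawyer gives 212 − 3 = 209; top litigator gives 125 − 25 = 100. No deviation. ✓
  Weak-case: top litigator gives 125 − 67 = 58; standard lawyer gives 212 − 5 = 207. Would deviate. ✗
Neither assignment is incentive-compatible.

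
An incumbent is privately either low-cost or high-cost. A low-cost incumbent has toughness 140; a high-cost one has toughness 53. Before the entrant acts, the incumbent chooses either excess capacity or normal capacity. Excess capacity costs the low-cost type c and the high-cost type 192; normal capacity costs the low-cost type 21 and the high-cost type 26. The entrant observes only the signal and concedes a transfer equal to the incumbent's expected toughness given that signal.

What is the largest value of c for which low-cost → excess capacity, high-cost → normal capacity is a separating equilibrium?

108

Under separation: excess capacity → low-cost (pays 140); normal capacity → high-cost (pays 53).
High-cost: 53 − 26 = 27 ≥ 140 − 192 = -52. Holds regardless of c. ✓
Low-cost: 140 − c ≥ 53 − 21, so c ≤ 140 − 32 = 108.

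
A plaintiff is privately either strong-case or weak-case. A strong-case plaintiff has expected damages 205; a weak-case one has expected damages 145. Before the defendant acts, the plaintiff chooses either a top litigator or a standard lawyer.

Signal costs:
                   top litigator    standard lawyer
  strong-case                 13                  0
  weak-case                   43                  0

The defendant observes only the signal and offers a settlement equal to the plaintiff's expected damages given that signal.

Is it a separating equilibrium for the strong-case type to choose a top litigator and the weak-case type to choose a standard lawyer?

No

If types separate, top litigator earns payment 205 and standard lawyer earns 145.
Strong-case: top litigator gives 205 − 13 = 192; standard lawyer gives 145 − 0 = 145. No deviation. ✓
Weak-case: standard lawyer gives 145 − 0 = 145; top litigator gives 205 − 43 = 162. Would deviate. ✗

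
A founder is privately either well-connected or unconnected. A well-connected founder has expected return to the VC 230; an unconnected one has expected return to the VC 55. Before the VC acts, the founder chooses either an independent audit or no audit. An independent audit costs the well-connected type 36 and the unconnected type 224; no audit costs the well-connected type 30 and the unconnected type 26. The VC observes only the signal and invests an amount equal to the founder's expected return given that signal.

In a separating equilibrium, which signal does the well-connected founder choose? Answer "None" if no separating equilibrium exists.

Try well-connected → audit, unconnected → no audit:
  If types separate, audit earns payment 230 and no audit earns 55.
  Well-connected: audit gives 230 − 36 = 194; no audit gives 55 − 30 = 25. No deviation. ✓
  Unconnected: no audit gives 55 − 26 = 29; audit gives 230 − 224 = 6. No deviation. ✓
Both hold — the well-connected type sends audit.

audit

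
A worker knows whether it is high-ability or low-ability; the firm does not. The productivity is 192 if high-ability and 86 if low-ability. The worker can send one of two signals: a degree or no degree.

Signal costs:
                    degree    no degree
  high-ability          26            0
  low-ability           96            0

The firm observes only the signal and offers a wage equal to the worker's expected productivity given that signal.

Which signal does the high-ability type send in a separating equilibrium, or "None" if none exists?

Try high-ability → degree, low-ability → no degree:
  If types separate, degree earns payment 192 and no degree earns 86.
  High-ability: degree gives 192 − 26 = 166; no degree gives 86 − 0 = 86. No deviation. ✓
  Low-ability: no degree gives 86 − 0 = 86; degree gives 192 − 96 = 96. Would deviate. ✗
Try high-ability → no degree, low-ability → degree:
  If types separate, no degree earns payment 192 and degree earns 86.
  High-ability: no degree gives 192 − 0 = 192; degree gives 86 − 26 = 60. No deviation. ✓
  Low-ability: degree gives 86 − 96 = -10; no degree gives 192 − 0 = 192. Would deviate. ✗
Neither assignment is incentive-compatible.

None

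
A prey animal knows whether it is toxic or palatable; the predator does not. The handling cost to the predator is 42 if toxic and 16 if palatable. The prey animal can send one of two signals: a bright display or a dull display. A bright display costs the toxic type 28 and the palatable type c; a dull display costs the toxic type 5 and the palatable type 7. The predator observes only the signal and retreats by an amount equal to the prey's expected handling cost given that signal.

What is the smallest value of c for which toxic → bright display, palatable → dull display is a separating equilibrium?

33

Under separation: bright display → toxic (pays 42); dull display → palatable (pays 16).
Toxic: 42 − 28 = 14 ≥ 16 − 5 = 11. Holds regardless of c. ✓
Palatable: 16 − 7 ≥ 42 − c, so c ≥ 42 − 9 = 33.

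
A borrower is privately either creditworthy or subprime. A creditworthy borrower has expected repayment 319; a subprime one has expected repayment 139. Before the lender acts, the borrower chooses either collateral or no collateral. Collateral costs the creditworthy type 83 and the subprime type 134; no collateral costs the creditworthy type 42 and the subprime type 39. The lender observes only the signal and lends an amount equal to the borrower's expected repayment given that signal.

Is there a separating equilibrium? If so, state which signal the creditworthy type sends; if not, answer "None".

Try creditworthy → collateral, subprime → no collateral:
  Under separation the lender infers type exactly: collateral → creditworthy (pays 319), no collateral → subprime (pays 139).
  Creditworthy: collateral gives 319 − 83 = 236; no collateral gives 139 − 42 = 97. No deviation. ✓
  Subprime: no collateral gives 139 − 39 = 100; collateral gives 319 − 134 = 185. Would deviate. ✗
Try creditworthy → no collateral, subprime → collateral:
  Under separation the lender infers type exactly: no collateral → creditworthy (pays 319), collateral → subprime (pays 139).
  Creditworthy: no collateral gives 319 − 42 = 277; collateral gives 139 − 83 = 56. No deviation. ✓
  Subprime: collateral gives 139 − 134 = 5; no collateral gives 319 − 39 = 280. Would deviate. ✗
Neither assignment is incentive-compatible.

None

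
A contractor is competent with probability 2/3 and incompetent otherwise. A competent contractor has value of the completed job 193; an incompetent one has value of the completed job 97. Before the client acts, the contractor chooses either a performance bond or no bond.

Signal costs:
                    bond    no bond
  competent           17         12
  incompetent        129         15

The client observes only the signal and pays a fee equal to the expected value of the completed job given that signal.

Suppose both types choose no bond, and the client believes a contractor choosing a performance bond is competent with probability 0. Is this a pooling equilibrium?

At the pooled signal (no bond) the client holds the prior 2/3 and pays 2/3·193 + 1/3·97 = 161. Off-path (bond) belief 0 gives 0·193 + 1·97 = 97.
Competent: no bond gives 161 − 12 = 149; bond gives 97 − 17 = 80. Stays. ✓
Incompetent: no bond gives 161 − 15 = 146; bond gives 97 − 129 = -32. Stays. ✓

Yes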